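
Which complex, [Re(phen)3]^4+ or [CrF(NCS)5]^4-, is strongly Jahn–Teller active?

[CrF(NCS)5]^4-

[Re(phen)3]^4+: 1,10-phenanthroline is neutral; balancing the +4 overall charge requires Re(IV). Re sits in group 7, so the d-electron count is 7 − 4 = 3. The d³ configuration leaves the e_g set evenly filled (or empty) — no strong Jahn–Teller driving force.
[CrF(NCS)5]^4-: Summing ligand charges against the −4 overall charge gives an oxidation state of +2 for chromium. Cr sits in group 6, so the d-electron count is 6 − 2 = 4. Fluoride and isothiocyanate are weak-field ligands for a first-row metal, so the complex is high-spin. The t₂g³e_g¹ (high-spin) configuration has an unevenly filled e_g set; the Jahn–Teller theorem predicts a tetragonal distortion (typically axial elongation) to lift the degeneracy.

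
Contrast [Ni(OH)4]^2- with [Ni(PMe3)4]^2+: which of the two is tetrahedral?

[Ni(OH)4]^2-

For [Ni(OH)4]^2-: Ligand charges: each hydroxide is −1. With an overall charge of −2 the nickel centre must be in the +2 oxidation state. Ni sits in group 10, so the d-electron count is 10 − 2 = 8. Hydroxide is a weak-field ligand. With weak-field ligands the CFSE gain from square planar is small, so a 3d d⁸ ion takes the sterically preferred tetrahedral geometry. → tetrahedral.
For [Ni(PMe3)4]^2+: Summing ligand charges against the +2 overall charge gives an oxidation state of +2 for nickel. Ni sits in group 10, so the d-electron count is 10 − 2 = 8. Trimethylphosphine is a strong-field ligand (high in the spectrochemical series). A 3d d⁸ ion with strong-field ligands gains enough CFSE to favour square planar over tetrahedral. → square planar.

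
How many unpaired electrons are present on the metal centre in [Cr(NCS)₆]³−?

3

Ligand charges: each isothiocyanate is −1. With an overall charge of −3 the chromium centre must be in the +3 oxidation state.
Cr sits in group 6, so the d-electron count is 6 − 3 = 3.
In an octahedral field the d³ configuration is t₂g³e_g⁰ (only one arrangement possible), giving 3 unpaired electrons.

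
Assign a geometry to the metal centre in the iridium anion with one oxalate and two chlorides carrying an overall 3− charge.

square planar

Each oxalate is −2; each chloride is −1; balancing the −3 overall charge requires Ir(I).
Iridium is a group-9 element; Ir(I) is therefore d⁸.
Counting donor atoms: 1×oxalate (bidentate) → 2 donors; 2×chloride (monodentate) → 2 donors. Coordination number = 4.
A 5d d⁸ ion has a large crystal-field splitting; square planar leaves the high-energy d_{x²−y²} orbital empty and maximises CFSE.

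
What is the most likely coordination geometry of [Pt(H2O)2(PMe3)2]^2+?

Ligand charges: water is neutral; trimethylphosphine is neutral. With an overall charge of +2 the platinum centre must be in the +2 oxidation state.
Platinum is a group-10 element; Pt(II) is therefore d⁸.
Coordination number: 4.
A 5d d⁸ ion has a large crystal-field splitting; square planar leaves the high-energy d_{x²−y²} orbital empty and maximises CFSE.

square planar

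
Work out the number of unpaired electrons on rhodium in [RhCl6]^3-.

Ligand charges: each chloride is −1. With an overall charge of −3 the rhodium centre must be in the +3 oxidation state.
Rh sits in group 9, so the d-electron count is 9 − 3 = 6.
The spin state decides the count: a 4d ion has a large Δₒ and is invariably low-spin.
An octahedral low-spin d⁶ ion is t₂g⁶e_g⁰, giving 0 unpaired electrons.

0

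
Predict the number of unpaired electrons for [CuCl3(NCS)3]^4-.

1 unpaired electron

Each chloride is −1; each isothiocyanate is −1; balancing the −4 overall charge requires Cu(II).
Group 11 minus oxidation state 2 gives a d⁹ configuration.
In an octahedral field the d⁹ configuration is t₂g⁶e_g³ (only one arrangement possible), giving 1 unpaired electron.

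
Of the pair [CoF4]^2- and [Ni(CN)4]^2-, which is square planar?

[Ni(CN)4]^2-

For [CoF4]^2-: Each fluoride is −1; balancing the −2 overall charge requires Co(II). Group 9 minus oxidation state 2 gives a d⁷ configuration. For a high-spin 3d d⁷ ion with weak-field ligands the small Δₜ gives little square-planar CFSE advantage, so four ligands adopt the sterically favoured tetrahedral geometry. → tetrahedral.
For [Ni(CN)4]^2-: Summing ligand charges against the −2 overall charge gives an oxidation state of +2 for nickel. Nickel is a group-10 element; Ni(II) is therefore d⁸. Cyanide is a strong-field ligand (high in the spectrochemical series). A 3d d⁸ ion with strong-field ligands gains enough CFSE to favour square planar over tetrahedral. → square planar.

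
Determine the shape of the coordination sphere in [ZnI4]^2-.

tetrahedral

Ligand charges: each iodide is −1. With an overall charge of −2 the zinc centre must be in the +2 oxidation state.
Group 12 minus oxidation state 2 gives a d¹⁰ configuration.
Coordination number: 4.
A d¹⁰ ion has no crystal-field stabilisation preference between square planar and tetrahedral, so four ligands adopt the sterically favoured tetrahedral geometry.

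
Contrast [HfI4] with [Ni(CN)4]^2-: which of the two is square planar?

For [HfI4]: Each iodide is −1; balancing the 0 overall charge requires Hf(IV). Group 4 minus oxidation state 4 gives a d⁰ configuration. A d⁰ ion has no crystal-field stabilisation preference between square planar and tetrahedral, so four ligands adopt the sterically favoured tetrahedral geometry. → tetrahedral.
For [Ni(CN)4]^2-: Summing ligand charges against the −2 overall charge gives an oxidation state of +2 for nickel. Group 10 minus oxidation state 2 gives a d⁸ configuration. Cyanide is a strong-field ligand (high in the spectrochemical series). A 3d d⁸ ion with strong-field ligands gains enough CFSE to favour square planar over tetrahedral. → square planar.

[Ni(CN)4]^2-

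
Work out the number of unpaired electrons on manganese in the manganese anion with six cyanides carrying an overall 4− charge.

Each cyanide is −1; balancing the −4 overall charge requires Mn(II).
Mn sits in group 7, so the d-electron count is 7 − 2 = 5.
The spin state decides the count: Cyanide is a strong-field ligand (high in the spectrochemical series) for a first-row metal, so the complex is low-spin.
An octahedral low-spin d⁵ ion is t₂g⁵e_g⁰, giving 1 unpaired electron.

1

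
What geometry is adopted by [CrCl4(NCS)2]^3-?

Ligand charges: each chloride is −1; each isothiocyanate is −1. With an overall charge of −3 the chromium centre must be in the +3 oxidation state.
Group 6 minus oxidation state 3 gives a d³ configuration.
With 6 monodentate ligands the coordination number is 6.
Six donors around a single metal centre give an octahedral coordination sphere.

octahedral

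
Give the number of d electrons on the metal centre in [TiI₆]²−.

Each iodide is −1; balancing the −2 overall charge requires Ti(IV).
Group 4 minus oxidation state 4 gives a d⁰ configuration.

d⁰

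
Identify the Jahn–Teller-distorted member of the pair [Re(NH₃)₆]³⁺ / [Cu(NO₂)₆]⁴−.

[Re(NH₃)₆]³⁺: Ligand charges: ammonia is neutral. With an overall charge of +3 the rhenium centre must be in the +3 oxidation state. Re sits in group 7, so the d-electron count is 7 − 3 = 4. A 5d ion has a large Δₒ and is invariably low-spin. The d⁴ configuration leaves the e_g set evenly filled (or empty) — no strong Jahn–Teller driving force.
[Cu(NO₂)₆]⁴−: Each nitro (N-bound nitrite) is −1; balancing the −4 overall charge requires Cu(II). Cu sits in group 11, so the d-electron count is 11 − 2 = 9. The t₂g⁶e_g³ configuration has an unevenly filled e_g set; the Jahn–Teller theorem predicts a tetragonal distortion (typically axial elongation) to lift the degeneracy.

[Cu(NO₂)₆]⁴−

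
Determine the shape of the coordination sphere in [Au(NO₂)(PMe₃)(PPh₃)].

Each nitro (N-bound nitrite) is −1; trimethylphosphine is neutral; triphenylphosphine is neutral; balancing the 0 overall charge requires Au(I).
Au sits in group 11, so the d-electron count is 11 − 1 = 10.
With 3 monodentate ligands the coordination number is 3.
Three ligands around a d¹⁰ centre minimise repulsion in a trigonal-planar arrangement.

trigonal planar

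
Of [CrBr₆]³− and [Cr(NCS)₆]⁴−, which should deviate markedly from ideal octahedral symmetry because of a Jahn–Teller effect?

[Cr(NCS)₆]⁴−

[CrBr₆]³−: Summing ligand charges against the −3 overall charge gives an oxidation state of +3 for chromium. Chromium is a group-6 element; Cr(III) is therefore d³. The d³ configuration leaves the e_g set evenly filled (or empty) — no strong Jahn–Teller driving force.
[Cr(NCS)₆]⁴−: Summing ligand charges against the −4 overall charge gives an oxidation state of +2 for chromium. Chromium is a group-6 element; Cr(II) is therefore d⁴. Isothiocyanate is a weak-field ligand for a first-row metal, so the complex is high-spin. The t₂g³e_g¹ (high-spin) configuration has an unevenly filled e_g set; the Jahn–Teller theorem predicts a tetragonal distortion (typically axial elongation) to lift the degeneracy.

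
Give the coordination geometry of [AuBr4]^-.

square planar

Each bromide is −1; balancing the −1 overall charge requires Au(III).
Au sits in group 11, so the d-electron count is 11 − 3 = 8.
With 4 monodentate ligands the coordination number is 4.
A 5d d⁸ ion has a large crystal-field splitting; square planar leaves the high-energy d_{x²−y²} orbital empty and maximises CFSE.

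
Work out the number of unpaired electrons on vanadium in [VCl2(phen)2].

Summing ligand charges against the 0 overall charge gives an oxidation state of +2 for vanadium.
Group 5 minus oxidation state 2 gives a d³ configuration.
Counting donor atoms: 2×chloride (monodentate) → 2 donors; 2×1,10-phenanthroline (bidentate) → 4 donors. Coordination number = 6.
In an octahedral field the d³ configuration is t₂g³e_g⁰ (only one arrangement possible), giving 3 unpaired electrons.

3 unpaired electrons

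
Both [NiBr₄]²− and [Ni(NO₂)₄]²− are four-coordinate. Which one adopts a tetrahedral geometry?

[NiBr₄]²−

For [NiBr₄]²−: Each bromide is −1; balancing the −2 overall charge requires Ni(II). Group 10 minus oxidation state 2 gives a d⁸ configuration. Bromide is a weak-field ligand. With weak-field ligands the CFSE gain from square planar is small, so a 3d d⁸ ion takes the sterically preferred tetrahedral geometry. → tetrahedral.
For [Ni(NO₂)₄]²−: Ligand charges: each nitro (N-bound nitrite) is −1. With an overall charge of −2 the nickel centre must be in the +2 oxidation state. Nickel is a group-10 element; Ni(II) is therefore d⁸. Nitro (N-bound nitrite) is a strong-field ligand (high in the spectrochemical series). A 3d d⁸ ion with strong-field ligands gains enough CFSE to favour square planar over tetrahedral. → square planar.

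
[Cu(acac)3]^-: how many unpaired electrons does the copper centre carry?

1 unpaired electron

Each acetylacetonate is −1; balancing the −1 overall charge requires Cu(II).
Copper is a group-11 element; Cu(II) is therefore d⁹.
Counting donor atoms: 3×acetylacetonate (bidentate) → 6 donors. Coordination number = 6.
In an octahedral field the d⁹ configuration is t₂g⁶e_g³ (only one arrangement possible), giving 1 unpaired electron.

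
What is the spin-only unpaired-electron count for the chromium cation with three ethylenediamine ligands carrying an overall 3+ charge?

3 unpaired electrons

Ethylenediamine is neutral; balancing the +3 overall charge requires Cr(III).
Cr sits in group 6, so the d-electron count is 6 − 3 = 3.
Counting donor atoms: 3×ethylenediamine (bidentate) → 6 donors. Coordination number = 6.
In an octahedral field the d³ configuration is t₂g³e_g⁰ (only one arrangement possible), giving 3 unpaired electrons.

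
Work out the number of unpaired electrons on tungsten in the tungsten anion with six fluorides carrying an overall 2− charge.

2 unpaired electrons

Ligand charges: each fluoride is −1. With an overall charge of −2 the tungsten centre must be in the +4 oxidation state.
W sits in group 6, so the d-electron count is 6 − 4 = 2.
In an octahedral field the d² configuration is t₂g²e_g⁰ (only one arrangement possible), giving 2 unpaired electrons.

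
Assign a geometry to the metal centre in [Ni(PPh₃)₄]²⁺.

Summing ligand charges against the +2 overall charge gives an oxidation state of +2 for nickel.
Ni sits in group 10, so the d-electron count is 10 − 2 = 8.
With 4 monodentate ligands the coordination number is 4.
Triphenylphosphine is a strong-field ligand (high in the spectrochemical series).
A 3d d⁸ ion with strong-field ligands gains enough CFSE to favour square planar over tetrahedral.

square planar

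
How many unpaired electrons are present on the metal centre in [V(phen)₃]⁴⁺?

Ligand charges: 1,10-phenanthroline is neutral. With an overall charge of +4 the vanadium centre must be in the +4 oxidation state.
Group 5 minus oxidation state 4 gives a d¹ configuration.
Counting donor atoms: 3×1,10-phenanthroline (bidentate) → 6 donors. Coordination number = 6.
In an octahedral field the d¹ configuration is t₂g¹e_g⁰ (only one arrangement possible), giving 1 unpaired electron.

1 unpaired electron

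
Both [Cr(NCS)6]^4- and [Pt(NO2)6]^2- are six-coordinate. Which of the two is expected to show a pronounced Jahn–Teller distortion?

[Cr(NCS)6]^4-

[Cr(NCS)6]^4-: Summing ligand charges against the −4 overall charge gives an oxidation state of +2 for chromium. Group 6 minus oxidation state 2 gives a d⁴ configuration. Isothiocyanate is a weak-field ligand for a first-row metal, so the complex is high-spin. The t₂g³e_g¹ (high-spin) configuration has an unevenly filled e_g set; the Jahn–Teller theorem predicts a tetragonal distortion (typically axial elongation) to lift the degeneracy.
[Pt(NO2)6]^2-: Each nitro (N-bound nitrite) is −1; balancing the −2 overall charge requires Pt(IV). Platinum is a group-10 element; Pt(IV) is therefore d⁶. A 5d ion has a large Δₒ and is invariably low-spin. The d⁶ configuration leaves the e_g set evenly filled (or empty) — no strong Jahn–Teller driving force.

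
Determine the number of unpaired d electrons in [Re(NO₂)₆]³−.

Summing ligand charges against the −3 overall charge gives an oxidation state of +3 for rhenium.
Rhenium is a group-7 element; Re(III) is therefore d⁴.
The spin state decides the count: a 5d ion has a large Δₒ and is invariably low-spin.
An octahedral low-spin d⁴ ion is t₂g⁴e_g⁰, giving 2 unpaired electrons.

2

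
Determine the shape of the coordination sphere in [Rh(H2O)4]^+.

square planar

Summing ligand charges against the +1 overall charge gives an oxidation state of +1 for rhodium.
Rhodium is a group-9 element; Rh(I) is therefore d⁸.
With 4 monodentate ligands the coordination number is 4.
A 4d d⁸ ion has a large crystal-field splitting; square planar leaves the high-energy d_{x²−y²} orbital empty and maximises CFSE.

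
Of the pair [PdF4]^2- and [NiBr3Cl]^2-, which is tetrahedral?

[NiBr3Cl]^2-

For [PdF4]^2-: Ligand charges: each fluoride is −1. With an overall charge of −2 the palladium centre must be in the +2 oxidation state. Pd sits in group 10, so the d-electron count is 10 − 2 = 8. A 4d d⁸ ion has a large crystal-field splitting; square planar leaves the high-energy d_{x²−y²} orbital empty and maximises CFSE. → square planar.
For [NiBr3Cl]^2-: Summing ligand charges against the −2 overall charge gives an oxidation state of +2 for nickel. Ni sits in group 10, so the d-electron count is 10 − 2 = 8. Bromide and chloride are weak-field ligands. With weak-field ligands the CFSE gain from square planar is small, so a 3d d⁸ ion takes the sterically preferred tetrahedral geometry. → tetrahedral.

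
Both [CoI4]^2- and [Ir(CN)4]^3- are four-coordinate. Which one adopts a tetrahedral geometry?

[CoI4]^2-

For [CoI4]^2-: Ligand charges: each iodide is −1. With an overall charge of −2 the cobalt centre must be in the +2 oxidation state. Group 9 minus oxidation state 2 gives a d⁷ configuration. For a high-spin 3d d⁷ ion with weak-field ligands the small Δₜ gives little square-planar CFSE advantage, so four ligands adopt the sterically favoured tetrahedral geometry. → tetrahedral.
For [Ir(CN)4]^3-: Ligand charges: each cyanide is −1. With an overall charge of −3 the iridium centre must be in the +1 oxidation state. Group 9 minus oxidation state 1 gives a d⁸ configuration. A 5d d⁸ ion has a large crystal-field splitting; square planar leaves the high-energy d_{x²−y²} orbital empty and maximises CFSE. → square planar.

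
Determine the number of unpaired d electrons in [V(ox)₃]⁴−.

3

Each oxalate is −2; balancing the −4 overall charge requires V(II).
Vanadium is a group-5 element; V(II) is therefore d³.
Counting donor atoms: 3×oxalate (bidentate) → 6 donors. Coordination number = 6.
In an octahedral field the d³ configuration is t₂g³e_g⁰ (only one arrangement possible), giving 3 unpaired electrons.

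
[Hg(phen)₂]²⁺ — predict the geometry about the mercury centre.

Ligand charges: 1,10-phenanthroline is neutral. With an overall charge of +2 the mercury centre must be in the +2 oxidation state.
Hg sits in group 12, so the d-electron count is 12 − 2 = 10.
Counting donor atoms: 2×1,10-phenanthroline (bidentate) → 4 donors. Coordination number = 4.
A d¹⁰ ion has no crystal-field stabilisation preference between square planar and tetrahedral, so four ligands adopt the sterically favoured tetrahedral geometry.

tetrahedral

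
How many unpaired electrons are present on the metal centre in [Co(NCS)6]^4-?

Summing ligand charges against the −4 overall charge gives an oxidation state of +2 for cobalt.
Co sits in group 9, so the d-electron count is 9 − 2 = 7.
The spin state decides the count: Isothiocyanate is a weak-field ligand for a first-row metal, so the complex is high-spin.
An octahedral high-spin d⁷ ion is t₂g⁵e_g², giving 3 unpaired electrons.

3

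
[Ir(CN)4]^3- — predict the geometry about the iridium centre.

square planar

Summing ligand charges against the −3 overall charge gives an oxidation state of +1 for iridium.
Iridium is a group-9 element; Ir(I) is therefore d⁸.
Coordination number: 4.
A 5d d⁸ ion has a large crystal-field splitting; square planar leaves the high-energy d_{x²−y²} orbital empty and maximises CFSE.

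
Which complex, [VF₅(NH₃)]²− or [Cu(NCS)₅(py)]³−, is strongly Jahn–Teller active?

[VF₅(NH₃)]²−: Summing ligand charges against the −2 overall charge gives an oxidation state of +3 for vanadium. V sits in group 5, so the d-electron count is 5 − 3 = 2. The d² configuration leaves the e_g set evenly filled (or empty) — no strong Jahn–Teller driving force.
[Cu(NCS)₅(py)]³−: Summing ligand charges against the −3 overall charge gives an oxidation state of +2 for copper. Cu sits in group 11, so the d-electron count is 11 − 2 = 9. The t₂g⁶e_g³ configuration has an unevenly filled e_g set; the Jahn–Teller theorem predicts a tetragonal distortion (typically axial elongation) to lift the degeneracy.

[Cu(NCS)₅(py)]³−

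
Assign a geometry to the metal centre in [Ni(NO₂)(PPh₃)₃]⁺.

square planar

Ligand charges: each nitro (N-bound nitrite) is −1; triphenylphosphine is neutral. With an overall charge of +1 the nickel centre must be in the +2 oxidation state.
Group 10 minus oxidation state 2 gives a d⁸ configuration.
Coordination number: 4.
Nitro (N-bound nitrite) and triphenylphosphine are strong-field ligands (high in the spectrochemical series).
A 3d d⁸ ion with strong-field ligands gains enough CFSE to favour square planar over tetrahedral.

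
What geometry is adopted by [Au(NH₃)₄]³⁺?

square planar

Ligand charges: ammonia is neutral. With an overall charge of +3 the gold centre must be in the +3 oxidation state.
Gold is a group-11 element; Au(III) is therefore d⁸.
With 4 monodentate ligands the coordination number is 4.
A 5d d⁸ ion has a large crystal-field splitting; square planar leaves the high-energy d_{x²−y²} orbital empty and maximises CFSE.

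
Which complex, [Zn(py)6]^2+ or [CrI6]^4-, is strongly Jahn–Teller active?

[CrI6]^4-

[Zn(py)6]^2+: Summing ligand charges against the +2 overall charge gives an oxidation state of +2 for zinc. Zinc is a group-12 element; Zn(II) is therefore d¹⁰. The d¹⁰ configuration leaves the e_g set evenly filled (or empty) — no strong Jahn–Teller driving force.
[CrI6]^4-: Each iodide is −1; balancing the −4 overall charge requires Cr(II). Cr sits in group 6, so the d-electron count is 6 − 2 = 4. Iodide is a weak-field ligand for a first-row metal, so the complex is high-spin. The t₂g³e_g¹ (high-spin) configuration has an unevenly filled e_g set; the Jahn–Teller theorem predicts a tetragonal distortion (typically axial elongation) to lift the degeneracy.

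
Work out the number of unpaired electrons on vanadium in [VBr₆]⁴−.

3 unpaired electrons

Each bromide is −1; balancing the −4 overall charge requires V(II).
Vanadium is a group-5 element; V(II) is therefore d³.
In an octahedral field the d³ configuration is t₂g³e_g⁰ (only one arrangement possible), giving 3 unpaired electrons.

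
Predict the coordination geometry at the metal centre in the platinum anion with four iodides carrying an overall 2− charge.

Ligand charges: each iodide is −1. With an overall charge of −2 the platinum centre must be in the +2 oxidation state.
Pt sits in group 10, so the d-electron count is 10 − 2 = 8.
Coordination number: 4.
A 5d d⁸ ion has a large crystal-field splitting; square planar leaves the high-energy d_{x²−y²} orbital empty and maximises CFSE.

square planar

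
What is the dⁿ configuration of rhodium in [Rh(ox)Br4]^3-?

Summing ligand charges against the −3 overall charge gives an oxidation state of +3 for rhodium.
Group 9 minus oxidation state 3 gives a d⁶ configuration.

d6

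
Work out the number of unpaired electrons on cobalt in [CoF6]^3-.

Each fluoride is −1; balancing the −3 overall charge requires Co(III).
Group 9 minus oxidation state 3 gives a d⁶ configuration.
The spin state decides the count: fluoride is the one ligand weak enough to leave Co(III) high-spin — [CoF₆]³⁻ is the classic exception.
An octahedral high-spin d⁶ ion is t₂g⁴e_g², giving 4 unpaired electrons.

4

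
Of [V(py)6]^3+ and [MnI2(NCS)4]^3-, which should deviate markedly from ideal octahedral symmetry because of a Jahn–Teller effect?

[V(py)6]^3+: Summing ligand charges against the +3 overall charge gives an oxidation state of +3 for vanadium. Vanadium is a group-5 element; V(III) is therefore d². The d² configuration leaves the e_g set evenly filled (or empty) — no strong Jahn–Teller driving force.
[MnI2(NCS)4]^3-: Summing ligand charges against the −3 overall charge gives an oxidation state of +3 for manganese. Mn sits in group 7, so the d-electron count is 7 − 3 = 4. Iodide and isothiocyanate are weak-field ligands for a first-row metal, so the complex is high-spin. The t₂g³e_g¹ (high-spin) configuration has an unevenly filled e_g set; the Jahn–Teller theorem predicts a tetragonal distortion (typically axial elongation) to lift the degeneracy.

[MnI2(NCS)4]^3-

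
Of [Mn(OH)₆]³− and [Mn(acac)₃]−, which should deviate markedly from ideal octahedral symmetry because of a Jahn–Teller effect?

[Mn(OH)₆]³−: Summing ligand charges against the −3 overall charge gives an oxidation state of +3 for manganese. Mn sits in group 7, so the d-electron count is 7 − 3 = 4. Hydroxide is a weak-field ligand for a first-row metal, so the complex is high-spin. The t₂g³e_g¹ (high-spin) configuration has an unevenly filled e_g set; the Jahn–Teller theorem predicts a tetragonal distortion (typically axial elongation) to lift the degeneracy.
[Mn(acac)₃]−: Each acetylacetonate is −1; balancing the −1 overall charge requires Mn(II). Manganese is a group-7 element; Mn(II) is therefore d⁵. Acetylacetonate is a weak-field ligand for a first-row metal, so the complex is high-spin. The d⁵ configuration leaves the e_g set evenly filled (or empty) — no strong Jahn–Teller driving force.

[Mn(OH)₆]³−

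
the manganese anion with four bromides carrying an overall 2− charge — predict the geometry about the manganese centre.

Summing ligand charges against the −2 overall charge gives an oxidation state of +2 for manganese.
Group 7 minus oxidation state 2 gives a d⁵ configuration.
With 4 monodentate ligands the coordination number is 4.
Bromide is a weak-field ligand.
A high-spin d⁵ ion has zero CFSE in either geometry, so four ligands adopt the sterically favoured tetrahedral geometry.

tetrahedral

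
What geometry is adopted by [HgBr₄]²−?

Ligand charges: each bromide is −1. With an overall charge of −2 the mercury centre must be in the +2 oxidation state.
Group 12 minus oxidation state 2 gives a d¹⁰ configuration.
With 4 monodentate ligands the coordination number is 4.
A d¹⁰ ion has no crystal-field stabilisation preference between square planar and tetrahedral, so four ligands adopt the sterically favoured tetrahedral geometry.

tetrahedral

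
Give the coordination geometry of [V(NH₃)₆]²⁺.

octahedral

Ligand charges: ammonia is neutral. With an overall charge of +2 the vanadium centre must be in the +2 oxidation state.
V sits in group 5, so the d-electron count is 5 − 2 = 3.
Coordination number: 6.
Six donors around a single metal centre give an octahedral coordination sphere.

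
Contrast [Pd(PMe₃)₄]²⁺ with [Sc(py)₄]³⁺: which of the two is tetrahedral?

For [Pd(PMe₃)₄]²⁺: Summing ligand charges against the +2 overall charge gives an oxidation state of +2 for palladium. Group 10 minus oxidation state 2 gives a d⁸ configuration. A 4d d⁸ ion has a large crystal-field splitting; square planar leaves the high-energy d_{x²−y²} orbital empty and maximises CFSE. → square planar.
For [Sc(py)₄]³⁺: Pyridine is neutral; balancing the +3 overall charge requires Sc(III). Group 3 minus oxidation state 3 gives a d⁰ configuration. A d⁰ ion has no crystal-field stabilisation preference between square planar and tetrahedral, so four ligands adopt the sterically favoured tetrahedral geometry. → tetrahedral.

[Sc(py)₄]³⁺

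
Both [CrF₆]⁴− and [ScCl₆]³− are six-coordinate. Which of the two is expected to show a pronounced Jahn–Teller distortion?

[CrF₆]⁴−

[CrF₆]⁴−: Each fluoride is −1; balancing the −4 overall charge requires Cr(II). Chromium is a group-6 element; Cr(II) is therefore d⁴. Fluoride is a weak-field ligand for a first-row metal, so the complex is high-spin. The t₂g³e_g¹ (high-spin) configuration has an unevenly filled e_g set; the Jahn–Teller theorem predicts a tetragonal distortion (typically axial elongation) to lift the degeneracy.
[ScCl₆]³−: Summing ligand charges against the −3 overall charge gives an oxidation state of +3 for scandium. Scandium is a group-3 element; Sc(III) is therefore d⁰. The d⁰ configuration leaves the e_g set evenly filled (or empty) — no strong Jahn–Teller driving force.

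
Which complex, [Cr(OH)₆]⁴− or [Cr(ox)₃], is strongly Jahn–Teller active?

[Cr(OH)₆]⁴−: Summing ligand charges against the −4 overall charge gives an oxidation state of +2 for chromium. Chromium is a group-6 element; Cr(II) is therefore d⁴. Hydroxide is a weak-field ligand for a first-row metal, so the complex is high-spin. The t₂g³e_g¹ (high-spin) configuration has an unevenly filled e_g set; the Jahn–Teller theorem predicts a tetragonal distortion (typically axial elongation) to lift the degeneracy.
[Cr(ox)₃]: Summing ligand charges against the 0 overall charge gives an oxidation state of +6 for chromium. Group 6 minus oxidation state 6 gives a d⁰ configuration. The d⁰ configuration leaves the e_g set evenly filled (or empty) — no strong Jahn–Teller driving force.

[Cr(OH)₆]⁴−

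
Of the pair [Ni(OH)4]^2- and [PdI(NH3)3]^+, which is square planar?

For [Ni(OH)4]^2-: Each hydroxide is −1; balancing the −2 overall charge requires Ni(II). Nickel is a group-10 element; Ni(II) is therefore d⁸. Hydroxide is a weak-field ligand. With weak-field ligands the CFSE gain from square planar is small, so a 3d d⁸ ion takes the sterically preferred tetrahedral geometry. → tetrahedral.
For [PdI(NH3)3]^+: Summing ligand charges against the +1 overall charge gives an oxidation state of +2 for palladium. Palladium is a group-10 element; Pd(II) is therefore d⁸. A 4d d⁸ ion has a large crystal-field splitting; square planar leaves the high-energy d_{x²−y²} orbital empty and maximises CFSE. → square planar.

[PdI(NH3)3]^+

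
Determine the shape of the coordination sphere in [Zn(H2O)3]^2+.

Ligand charges: water is neutral. With an overall charge of +2 the zinc centre must be in the +2 oxidation state.
Zinc is a group-12 element; Zn(II) is therefore d¹⁰.
Coordination number: 3.
Three ligands around a d¹⁰ centre minimise repulsion in a trigonal-planar arrangement.

trigonal planar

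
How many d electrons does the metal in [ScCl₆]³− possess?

Summing ligand charges against the −3 overall charge gives an oxidation state of +3 for scandium.
Sc sits in group 3, so the d-electron count is 3 − 3 = 0.

d0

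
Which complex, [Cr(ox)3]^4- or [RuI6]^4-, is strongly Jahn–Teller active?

[Cr(ox)3]^4-: Summing ligand charges against the −4 overall charge gives an oxidation state of +2 for chromium. Group 6 minus oxidation state 2 gives a d⁴ configuration. Oxalate is a weak-field ligand for a first-row metal, so the complex is high-spin. The t₂g³e_g¹ (high-spin) configuration has an unevenly filled e_g set; the Jahn–Teller theorem predicts a tetragonal distortion (typically axial elongation) to lift the degeneracy.
[RuI6]^4-: Each iodide is −1; balancing the −4 overall charge requires Ru(II). Ruthenium is a group-8 element; Ru(II) is therefore d⁶. A 4d ion has a large Δₒ and is invariably low-spin. The d⁶ configuration leaves the e_g set evenly filled (or empty) — no strong Jahn–Teller driving force.

[Cr(ox)3]^4-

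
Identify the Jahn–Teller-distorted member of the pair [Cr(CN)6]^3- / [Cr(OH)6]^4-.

[Cr(CN)6]^3-: Each cyanide is −1; balancing the −3 overall charge requires Cr(III). Chromium is a group-6 element; Cr(III) is therefore d³. The d³ configuration leaves the e_g set evenly filled (or empty) — no strong Jahn–Teller driving force.
[Cr(OH)6]^4-: Ligand charges: each hydroxide is −1. With an overall charge of −4 the chromium centre must be in the +2 oxidation state. Group 6 minus oxidation state 2 gives a d⁴ configuration. Hydroxide is a weak-field ligand for a first-row metal, so the complex is high-spin. The t₂g³e_g¹ (high-spin) configuration has an unevenly filled e_g set; the Jahn–Teller theorem predicts a tetragonal distortion (typically axial elongation) to lift the degeneracy.

[Cr(OH)6]^4-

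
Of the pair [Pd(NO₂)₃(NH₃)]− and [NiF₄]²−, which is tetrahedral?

For [Pd(NO₂)₃(NH₃)]−: Ligand charges: each nitro (N-bound nitrite) is −1; ammonia is neutral. With an overall charge of −1 the palladium centre must be in the +2 oxidation state. Group 10 minus oxidation state 2 gives a d⁸ configuration. A 4d d⁸ ion has a large crystal-field splitting; square planar leaves the high-energy d_{x²−y²} orbital empty and maximises CFSE. → square planar.
For [NiF₄]²−: Summing ligand charges against the −2 overall charge gives an oxidation state of +2 for nickel. Ni sits in group 10, so the d-electron count is 10 − 2 = 8. Fluoride is a weak-field ligand. With weak-field ligands the CFSE gain from square planar is small, so a 3d d⁸ ion takes the sterically preferred tetrahedral geometry. → tetrahedral.

[NiF₄]²−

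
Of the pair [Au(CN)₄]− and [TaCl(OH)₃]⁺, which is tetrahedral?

For [Au(CN)₄]−: Summing ligand charges against the −1 overall charge gives an oxidation state of +3 for gold. Au sits in group 11, so the d-electron count is 11 − 3 = 8. A 5d d⁸ ion has a large crystal-field splitting; square planar leaves the high-energy d_{x²−y²} orbital empty and maximises CFSE. → square planar.
For [TaCl(OH)₃]⁺: Ligand charges: each chloride is −1; each hydroxide is −1. With an overall charge of +1 the tantalum centre must be in the +5 oxidation state. Ta sits in group 5, so the d-electron count is 5 − 5 = 0. A d⁰ ion has no crystal-field stabilisation preference between square planar and tetrahedral, so four ligands adopt the sterically favoured tetrahedral geometry. → tetrahedral.

[TaCl(OH)₃]⁺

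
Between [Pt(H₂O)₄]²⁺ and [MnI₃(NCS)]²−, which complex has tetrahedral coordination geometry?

[MnI₃(NCS)]²−

For [Pt(H₂O)₄]²⁺: Ligand charges: water is neutral. With an overall charge of +2 the platinum centre must be in the +2 oxidation state. Group 10 minus oxidation state 2 gives a d⁸ configuration. A 5d d⁸ ion has a large crystal-field splitting; square planar leaves the high-energy d_{x²−y²} orbital empty and maximises CFSE. → square planar.
For [MnI₃(NCS)]²−: Each iodide is −1; each isothiocyanate is −1; balancing the −2 overall charge requires Mn(II). Mn sits in group 7, so the d-electron count is 7 − 2 = 5. A high-spin d⁵ ion has zero CFSE in either geometry, so four ligands adopt the sterically favoured tetrahedral geometry. → tetrahedral.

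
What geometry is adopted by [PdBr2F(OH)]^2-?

Each bromide is −1; each fluoride is −1; each hydroxide is −1; balancing the −2 overall charge requires Pd(II).
Pd sits in group 10, so the d-electron count is 10 − 2 = 8.
Coordination number: 4.
A 4d d⁸ ion has a large crystal-field splitting; square planar leaves the high-energy d_{x²−y²} orbital empty and maximises CFSE.

square planar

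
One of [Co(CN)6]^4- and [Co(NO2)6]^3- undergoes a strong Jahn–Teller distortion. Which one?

[Co(CN)6]^4-

[Co(CN)6]^4-: Ligand charges: each cyanide is −1. With an overall charge of −4 the cobalt centre must be in the +2 oxidation state. Group 9 minus oxidation state 2 gives a d⁷ configuration. Cyanide is a strong-field ligand (high in the spectrochemical series) for a first-row metal, so the complex is low-spin. The t₂g⁶e_g¹ (low-spin) configuration has an unevenly filled e_g set; the Jahn–Teller theorem predicts a tetragonal distortion (typically axial elongation) to lift the degeneracy.
[Co(NO2)6]^3-: Summing ligand charges against the −3 overall charge gives an oxidation state of +3 for cobalt. Group 9 minus oxidation state 3 gives a d⁶ configuration. Co(III) has an exceptionally large octahedral splitting and is low-spin with essentially every ligand except fluoride. The d⁶ configuration leaves the e_g set evenly filled (or empty) — no strong Jahn–Teller driving force.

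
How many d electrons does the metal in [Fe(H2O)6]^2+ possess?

Summing ligand charges against the +2 overall charge gives an oxidation state of +2 for iron.
Group 8 minus oxidation state 2 gives a d⁶ configuration.

d⁶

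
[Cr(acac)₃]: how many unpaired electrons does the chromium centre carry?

3

Ligand charges: each acetylacetonate is −1. With an overall charge of 0 the chromium centre must be in the +3 oxidation state.
Cr sits in group 6, so the d-electron count is 6 − 3 = 3.
Counting donor atoms: 3×acetylacetonate (bidentate) → 6 donors. Coordination number = 6.
In an octahedral field the d³ configuration is t₂g³e_g⁰ (only one arrangement possible), giving 3 unpaired electrons.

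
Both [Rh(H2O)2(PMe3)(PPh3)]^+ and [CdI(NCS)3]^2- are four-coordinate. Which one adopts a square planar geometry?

For [Rh(H2O)2(PMe3)(PPh3)]^+: Summing ligand charges against the +1 overall charge gives an oxidation state of +1 for rhodium. Rhodium is a group-9 element; Rh(I) is therefore d⁸. A 4d d⁸ ion has a large crystal-field splitting; square planar leaves the high-energy d_{x²−y²} orbital empty and maximises CFSE. → square planar.
For [CdI(NCS)3]^2-: Summing ligand charges against the −2 overall charge gives an oxidation state of +2 for cadmium. Group 12 minus oxidation state 2 gives a d¹⁰ configuration. A d¹⁰ ion has no crystal-field stabilisation preference between square planar and tetrahedral, so four ligands adopt the sterically favoured tetrahedral geometry. → tetrahedral.

[Rh(H2O)2(PMe3)(PPh3)]^+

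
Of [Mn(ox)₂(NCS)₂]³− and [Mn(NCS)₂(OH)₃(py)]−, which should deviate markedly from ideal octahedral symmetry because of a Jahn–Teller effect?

[Mn(ox)₂(NCS)₂]³−: Each oxalate is −2; each isothiocyanate is −1; balancing the −3 overall charge requires Mn(III). Group 7 minus oxidation state 3 gives a d⁴ configuration. Isothiocyanate and oxalate are weak-field ligands for a first-row metal, so the complex is high-spin. The t₂g³e_g¹ (high-spin) configuration has an unevenly filled e_g set; the Jahn–Teller theorem predicts a tetragonal distortion (typically axial elongation) to lift the degeneracy.
[Mn(NCS)₂(OH)₃(py)]−: Ligand charges: each isothiocyanate is −1; each hydroxide is −1; pyridine is neutral. With an overall charge of −1 the manganese centre must be in the +4 oxidation state. Manganese is a group-7 element; Mn(IV) is therefore d³. The d³ configuration leaves the e_g set evenly filled (or empty) — no strong Jahn–Teller driving force.

[Mn(ox)₂(NCS)₂]³−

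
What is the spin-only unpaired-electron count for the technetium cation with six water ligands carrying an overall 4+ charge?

3

Summing ligand charges against the +4 overall charge gives an oxidation state of +4 for technetium.
Group 7 minus oxidation state 4 gives a d³ configuration.
In an octahedral field the d³ configuration is t₂g³e_g⁰ (only one arrangement possible), giving 3 unpaired electrons.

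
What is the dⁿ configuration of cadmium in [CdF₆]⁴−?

Summing ligand charges against the −4 overall charge gives an oxidation state of +2 for cadmium.
Group 12 minus oxidation state 2 gives a d¹⁰ configuration.

d¹⁰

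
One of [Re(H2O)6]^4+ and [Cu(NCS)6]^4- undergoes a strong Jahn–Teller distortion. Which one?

[Cu(NCS)6]^4-

[Re(H2O)6]^4+: Summing ligand charges against the +4 overall charge gives an oxidation state of +4 for rhenium. Re sits in group 7, so the d-electron count is 7 − 4 = 3. The d³ configuration leaves the e_g set evenly filled (or empty) — no strong Jahn–Teller driving force.
[Cu(NCS)6]^4-: Each isothiocyanate is −1; balancing the −4 overall charge requires Cu(II). Copper is a group-11 element; Cu(II) is therefore d⁹. The t₂g⁶e_g³ configuration has an unevenly filled e_g set; the Jahn–Teller theorem predicts a tetragonal distortion (typically axial elongation) to lift the degeneracy.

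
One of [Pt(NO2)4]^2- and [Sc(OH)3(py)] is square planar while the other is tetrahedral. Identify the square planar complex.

For [Pt(NO2)4]^2-: Ligand charges: each nitro (N-bound nitrite) is −1. With an overall charge of −2 the platinum centre must be in the +2 oxidation state. Group 10 minus oxidation state 2 gives a d⁸ configuration. A 5d d⁸ ion has a large crystal-field splitting; square planar leaves the high-energy d_{x²−y²} orbital empty and maximises CFSE. → square planar.
For [Sc(OH)3(py)]: Ligand charges: each hydroxide is −1; pyridine is neutral. With an overall charge of 0 the scandium centre must be in the +3 oxidation state. Group 3 minus oxidation state 3 gives a d⁰ configuration. A d⁰ ion has no crystal-field stabilisation preference between square planar and tetrahedral, so four ligands adopt the sterically favoured tetrahedral geometry. → tetrahedral.

[Pt(NO2)4]^2-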